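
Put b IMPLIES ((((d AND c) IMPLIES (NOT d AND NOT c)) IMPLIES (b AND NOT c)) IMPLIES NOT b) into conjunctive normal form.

b IMPLIES ((((d AND c) IMPLIES (NOT d AND NOT c)) IMPLIES (b AND NOT c)) IMPLIES NOT b)
= NOT b OR ((((d AND c) IMPLIES (NOT d AND NOT c)) IMPLIES (b AND NOT c)) IMPLIES NOT b)   [eliminate IMPLIES]
= NOT b OR NOT (((d AND c) IMPLIES (NOT d AND NOT c)) IMPLIES (b AND NOT c)) OR NOT b   [eliminate IMPLIES]
= NOT b OR NOT (NOT ((d AND c) IMPLIES (NOT d AND NOT c)) OR (b AND NOT c)) OR NOT b   [eliminate IMPLIES]
= NOT b OR NOT (NOT (NOT (d AND c) OR (NOT d AND NOT c)) OR (b AND NOT c)) OR NOT b   [eliminate IMPLIES]
= NOT b OR (NOT NOT (NOT (d AND c) OR (NOT d AND NOT c)) AND NOT (b AND NOT c)) OR NOT b   [De Morgan]
= NOT b OR ((NOT (d AND c) OR (NOT d AND NOT c)) AND NOT (b AND NOT c)) OR NOT b   [double negation]
= NOT b OR ((NOT d OR NOT c OR (NOT d AND NOT c)) AND NOT (b AND NOT c)) OR NOT b   [De Morgan]
= NOT b OR ((NOT d OR NOT c OR (NOT d AND NOT c)) AND (NOT b OR NOT NOT c)) OR NOT b   [De Morgan]
= NOT b OR ((NOT d OR NOT c OR (NOT d AND NOT c)) AND (NOT b OR c)) OR NOT b   [double negation]
= (NOT b OR NOT d OR NOT c OR NOT d OR NOT b) AND (NOT b OR NOT d OR NOT c OR NOT c OR NOT b) AND (NOT b OR NOT b OR c OR NOT b)   [distribute OR over AND]
= (NOT b OR NOT d OR NOT c) AND (NOT b OR c)   [simplify]

(NOT b OR NOT d OR NOT c) AND (NOT b OR c)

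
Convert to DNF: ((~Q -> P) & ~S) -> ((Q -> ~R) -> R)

(~Q & ~P) | S | R

((~Q -> P) & ~S) -> ((Q -> ~R) -> R)
⇔ ~((~Q -> P) & ~S) | ((Q -> ~R) -> R)   [eliminate ->]
⇔ ~((~~Q | P) & ~S) | ((Q -> ~R) -> R)   [eliminate ->]
⇔ ~((~~Q | P) & ~S) | ~(Q -> ~R) | R   [eliminate ->]
⇔ ~((~~Q | P) & ~S) | ~(~Q | ~R) | R   [eliminate ->]
⇔ ~(~~Q | P) | ~~S | ~(~Q | ~R) | R   [De Morgan]
⇔ (~~~Q & ~P) | ~~S | ~(~Q | ~R) | R   [De Morgan]
⇔ (~Q & ~P) | ~~S | ~(~Q | ~R) | R   [double negation]
⇔ (~Q & ~P) | S | ~(~Q | ~R) | R   [double negation]
⇔ (~Q & ~P) | S | (~~Q & ~~R) | R   [De Morgan]
⇔ (~Q & ~P) | S | (Q & ~~R) | R   [double negation]
⇔ (~Q & ~P) | S | (Q & R) | R   [double negation]
⇔ (~Q & ~P) | S | R   [simplify]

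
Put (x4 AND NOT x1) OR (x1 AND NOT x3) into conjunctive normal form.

(x4 OR x1) AND (x4 OR NOT x3) AND (NOT x1 OR NOT x3)

(x4 AND NOT x1) OR (x1 AND NOT x3)
⇔ (x4 OR x1) AND (x4 OR NOT x3) AND (NOT x1 OR x1) AND (NOT x1 OR NOT x3)   — distribute OR over AND
⇔ (x4 OR x1) AND (x4 OR NOT x3) AND (NOT x1 OR NOT x3)   — simplify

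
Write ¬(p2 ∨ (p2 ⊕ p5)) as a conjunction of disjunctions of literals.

¬p2 ∧ (¬p5 ∨ p2)

¬(p2 ∨ (p2 ⊕ p5))
≡ ¬(p2 ∨ ((p2 ∨ p5) ∧ ¬(p2 ∧ p5)))   [expand ⊕]
≡ ¬p2 ∧ ¬((p2 ∨ p5) ∧ ¬(p2 ∧ p5))   [De Morgan]
≡ ¬p2 ∧ (¬(p2 ∨ p5) ∨ ¬¬(p2 ∧ p5))   [De Morgan]
≡ ¬p2 ∧ ((¬p2 ∧ ¬p5) ∨ ¬¬(p2 ∧ p5))   [De Morgan]
≡ ¬p2 ∧ ((¬p2 ∧ ¬p5) ∨ (p2 ∧ p5))   [double negation]
≡ ¬p2 ∧ (¬p2 ∨ p2) ∧ (¬p2 ∨ p5) ∧ (¬p5 ∨ p2) ∧ (¬p5 ∨ p5)   [distribute ∨ over ∧]
≡ ¬p2 ∧ (¬p5 ∨ p2)   [simplify]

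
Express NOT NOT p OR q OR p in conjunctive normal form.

p OR q

NOT NOT p OR q OR p
≡ p OR q OR p   [double negation]
≡ p OR q   [simplify]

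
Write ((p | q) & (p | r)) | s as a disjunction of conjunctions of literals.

((p | q) & (p | r)) | s
≡ (p & p) | (p & r) | (q & p) | (q & r) | s   — distribute & over |
≡ p | (q & r) | s   — simplify

p | (q & r) | s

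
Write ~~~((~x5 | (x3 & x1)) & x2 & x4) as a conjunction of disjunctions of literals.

~~~((~x5 | (x3 & x1)) & x2 & x4)
≡ ~((~x5 | (x3 & x1)) & x2 & x4)
≡ ~(~x5 | (x3 & x1)) | ~x2 | ~x4
≡ (~~x5 & ~(x3 & x1)) | ~x2 | ~x4
≡ (x5 & ~(x3 & x1)) | ~x2 | ~x4
≡ (x5 & (~x3 | ~x1)) | ~x2 | ~x4
≡ (x5 | ~x2 | ~x4) & (~x3 | ~x1 | ~x2 | ~x4)

(x5 | ~x2 | ~x4) & (~x3 | ~x1 | ~x2 | ~x4)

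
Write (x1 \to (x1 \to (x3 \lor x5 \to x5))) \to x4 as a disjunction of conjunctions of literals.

(x1 \to (x1 \to (x3 \lor x5 \to x5))) \to x4
= \lnot (x1 \to (x1 \to (x3 \lor x5 \to x5))) \lor x4   — eliminate \to
= \lnot (\lnot x1 \lor (x1 \to (x3 \lor x5 \to x5))) \lor x4   — eliminate \to
= \lnot (\lnot x1 \lor \lnot x1 \lor (x3 \lor x5 \to x5)) \lor x4   — eliminate \to
= \lnot (\lnot x1 \lor \lnot x1 \lor \lnot (x3 \lor x5) \lor x5) \lor x4   — eliminate \to
= \lnot \lnot x1 \land \lnot \lnot x1 \land \lnot \lnot (x3 \lor x5) \land \lnot x5 \lor x4   — De Morgan
= x1 \land \lnot \lnot x1 \land \lnot \lnot (x3 \lor x5) \land \lnot x5 \lor x4   — double negation
= x1 \land x1 \land \lnot \lnot (x3 \lor x5) \land \lnot x5 \lor x4   — double negation
= x1 \land x1 \land (x3 \lor x5) \land \lnot x5 \lor x4   — double negation
= x1 \land x1 \land x3 \land \lnot x5 \lor x1 \land x1 \land x5 \land \lnot x5 \lor x4   — distribute \land over \lor
= x1 \land x3 \land \lnot x5 \lor x4   — simplify

x1 \land x3 \land \lnot x5 \lor x4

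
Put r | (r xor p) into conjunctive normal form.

r | (r xor p)
= r | ((r | p) & ~(r & p))   [expand xor]
= r | ((r | p) & (~r | ~p))   [De Morgan]
= (r | r | p) & (r | ~r | ~p)   [distribute | over &]
= r | p   [simplify]

r | p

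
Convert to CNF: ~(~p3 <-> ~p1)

~(~p3 <-> ~p1)
= ~((~p3 -> ~p1) & (~p1 -> ~p3))   [eliminate <->]
= ~((~~p3 | ~p1) & (~p1 -> ~p3))   [eliminate ->]
= ~((~~p3 | ~p1) & (~~p1 | ~p3))   [eliminate ->]
= ~(~~p3 | ~p1) | ~(~~p1 | ~p3)   [De Morgan]
= (~~~p3 & ~~p1) | ~(~~p1 | ~p3)   [De Morgan]
= (~p3 & ~~p1) | ~(~~p1 | ~p3)   [double negation]
= (~p3 & p1) | ~(~~p1 | ~p3)   [double negation]
= (~p3 & p1) | (~~~p1 & ~~p3)   [De Morgan]
= (~p3 & p1) | (~p1 & ~~p3)   [double negation]
= (~p3 & p1) | (~p1 & p3)   [double negation]
= (~p3 | ~p1) & (~p3 | p3) & (p1 | ~p1) & (p1 | p3)   [distribute | over &]
= (~p3 | ~p1) & (p1 | p3)   [simplify]

(~p3 | ~p1) & (p1 | p3)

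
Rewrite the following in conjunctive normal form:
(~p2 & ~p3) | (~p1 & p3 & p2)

(~p2 | ~p1) & (~p2 | p3) & (~p3 | ~p1) & (~p3 | p2)

(~p2 & ~p3) | (~p1 & p3 & p2)
⇔ (~p2 | ~p1) & (~p2 | p3) & (~p2 | p2) & (~p3 | ~p1) & (~p3 | p3) & (~p3 | p2)   — distribute | over &
⇔ (~p2 | ~p1) & (~p2 | p3) & (~p3 | ~p1) & (~p3 | p2)   — simplify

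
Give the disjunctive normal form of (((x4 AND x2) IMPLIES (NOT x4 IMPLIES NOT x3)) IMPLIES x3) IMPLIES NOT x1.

NOT x3 OR NOT x1

(((x4 AND x2) IMPLIES (NOT x4 IMPLIES NOT x3)) IMPLIES x3) IMPLIES NOT x1
= NOT (((x4 AND x2) IMPLIES (NOT x4 IMPLIES NOT x3)) IMPLIES x3) OR NOT x1   [eliminate IMPLIES]
= NOT (NOT ((x4 AND x2) IMPLIES (NOT x4 IMPLIES NOT x3)) OR x3) OR NOT x1   [eliminate IMPLIES]
= NOT (NOT (NOT (x4 AND x2) OR (NOT x4 IMPLIES NOT x3)) OR x3) OR NOT x1   [eliminate IMPLIES]
= NOT (NOT (NOT (x4 AND x2) OR NOT NOT x4 OR NOT x3) OR x3) OR NOT x1   [eliminate IMPLIES]
= (NOT NOT (NOT (x4 AND x2) OR NOT NOT x4 OR NOT x3) AND NOT x3) OR NOT x1   [De Morgan]
= ((NOT (x4 AND x2) OR NOT NOT x4 OR NOT x3) AND NOT x3) OR NOT x1   [double negation]
= ((NOT x4 OR NOT x2 OR NOT NOT x4 OR NOT x3) AND NOT x3) OR NOT x1   [De Morgan]
= ((NOT x4 OR NOT x2 OR x4 OR NOT x3) AND NOT x3) OR NOT x1   [double negation]
= (NOT x4 AND NOT x3) OR (NOT x2 AND NOT x3) OR (x4 AND NOT x3) OR (NOT x3 AND NOT x3) OR NOT x1   [distribute AND over OR]
= NOT x3 OR NOT x1   [simplify]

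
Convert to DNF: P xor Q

(P & ~Q) | (~P & Q)

P xor Q
⇔ (P & ~Q) | (~P & Q)   [expand xor]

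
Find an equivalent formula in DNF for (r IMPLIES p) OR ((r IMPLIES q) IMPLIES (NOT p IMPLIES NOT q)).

(r IMPLIES p) OR ((r IMPLIES q) IMPLIES (NOT p IMPLIES NOT q))
⇔ NOT r OR p OR ((r IMPLIES q) IMPLIES (NOT p IMPLIES NOT q))   [eliminate IMPLIES]
⇔ NOT r OR p OR NOT (r IMPLIES q) OR (NOT p IMPLIES NOT q)   [eliminate IMPLIES]
⇔ NOT r OR p OR NOT (NOT r OR q) OR (NOT p IMPLIES NOT q)   [eliminate IMPLIES]
⇔ NOT r OR p OR NOT (NOT r OR q) OR NOT NOT p OR NOT q   [eliminate IMPLIES]
⇔ NOT r OR p OR (NOT NOT r AND NOT q) OR NOT NOT p OR NOT q   [De Morgan]
⇔ NOT r OR p OR (r AND NOT q) OR NOT NOT p OR NOT q   [double negation]
⇔ NOT r OR p OR (r AND NOT q) OR p OR NOT q   [double negation]
⇔ NOT r OR p OR NOT q   [simplify]

NOT r OR p OR NOT q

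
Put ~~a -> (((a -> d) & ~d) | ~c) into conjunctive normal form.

(~a | d | ~c) & (~a | ~d | ~c)

~~a -> (((a -> d) & ~d) | ~c)
≡ ~~~a | ((a -> d) & ~d) | ~c
≡ ~~~a | ((~a | d) & ~d) | ~c
≡ ~a | ((~a | d) & ~d) | ~c
≡ (~a | ~a | d | ~c) & (~a | ~d | ~c)
≡ (~a | d | ~c) & (~a | ~d | ~c)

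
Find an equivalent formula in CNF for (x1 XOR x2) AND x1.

(NOT x1 OR NOT x2) AND x1

(x1 XOR x2) AND x1
⇔ (x1 OR x2) AND NOT (x1 AND x2) AND x1   [expand XOR]
⇔ (x1 OR x2) AND (NOT x1 OR NOT x2) AND x1   [De Morgan]
⇔ (NOT x1 OR NOT x2) AND x1   [simplify]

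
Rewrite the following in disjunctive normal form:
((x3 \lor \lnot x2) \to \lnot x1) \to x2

((x3 \lor \lnot x2) \to \lnot x1) \to x2
= \lnot ((x3 \lor \lnot x2) \to \lnot x1) \lor x2   — eliminate \to
= \lnot (\lnot (x3 \lor \lnot x2) \lor \lnot x1) \lor x2   — eliminate \to
= (\lnot \lnot (x3 \lor \lnot x2) \land \lnot \lnot x1) \lor x2   — De Morgan
= ((x3 \lor \lnot x2) \land \lnot \lnot x1) \lor x2   — double negation
= ((x3 \lor \lnot x2) \land x1) \lor x2   — double negation
= (x3 \land x1) \lor (\lnot x2 \land x1) \lor x2   — distribute \land over \lor

(x3 \land x1) \lor (\lnot x2 \land x1) \lor x2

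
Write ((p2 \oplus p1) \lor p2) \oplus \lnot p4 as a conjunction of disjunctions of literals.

((p2 \oplus p1) \lor p2) \oplus \lnot p4
= ((p2 \oplus p1) \lor p2 \lor \lnot p4) \land \lnot (((p2 \oplus p1) \lor p2) \land \lnot p4)   [expand \oplus]
= (((p2 \lor p1) \land \lnot (p2 \land p1)) \lor p2 \lor \lnot p4) \land \lnot (((p2 \oplus p1) \lor p2) \land \lnot p4)   [expand \oplus]
= (((p2 \lor p1) \land \lnot (p2 \land p1)) \lor p2 \lor \lnot p4) \land \lnot ((((p2 \lor p1) \land \lnot (p2 \land p1)) \lor p2) \land \lnot p4)   [expand \oplus]
= (((p2 \lor p1) \land (\lnot p2 \lor \lnot p1)) \lor p2 \lor \lnot p4) \land \lnot ((((p2 \lor p1) \land \lnot (p2 \land p1)) \lor p2) \land \lnot p4)   [De Morgan]
= (((p2 \lor p1) \land (\lnot p2 \lor \lnot p1)) \lor p2 \lor \lnot p4) \land (\lnot (((p2 \lor p1) \land \lnot (p2 \land p1)) \lor p2) \lor \lnot \lnot p4)   [De Morgan]
= (((p2 \lor p1) \land (\lnot p2 \lor \lnot p1)) \lor p2 \lor \lnot p4) \land ((\lnot ((p2 \lor p1) \land \lnot (p2 \land p1)) \land \lnot p2) \lor \lnot \lnot p4)   [De Morgan]
= (((p2 \lor p1) \land (\lnot p2 \lor \lnot p1)) \lor p2 \lor \lnot p4) \land (((\lnot (p2 \lor p1) \lor \lnot \lnot (p2 \land p1)) \land \lnot p2) \lor \lnot \lnot p4)   [De Morgan]
= (((p2 \lor p1) \land (\lnot p2 \lor \lnot p1)) \lor p2 \lor \lnot p4) \land ((((\lnot p2 \land \lnot p1) \lor \lnot \lnot (p2 \land p1)) \land \lnot p2) \lor \lnot \lnot p4)   [De Morgan]
= (((p2 \lor p1) \land (\lnot p2 \lor \lnot p1)) \lor p2 \lor \lnot p4) \land ((((\lnot p2 \land \lnot p1) \lor (p2 \land p1)) \land \lnot p2) \lor \lnot \lnot p4)   [double negation]
= (((p2 \lor p1) \land (\lnot p2 \lor \lnot p1)) \lor p2 \lor \lnot p4) \land ((((\lnot p2 \land \lnot p1) \lor (p2 \land p1)) \land \lnot p2) \lor p4)   [double negation]
= (p2 \lor p1 \lor p2 \lor \lnot p4) \land (\lnot p2 \lor \lnot p1 \lor p2 \lor \lnot p4) \land (\lnot p2 \lor p2 \lor p4) \land (\lnot p2 \lor p1 \lor p4) \land (\lnot p1 \lor p2 \lor p4) \land (\lnot p1 \lor p1 \lor p4) \land (\lnot p2 \lor p4)   [distribute \lor over \land]
= (p2 \lor p1 \lor \lnot p4) \land (\lnot p1 \lor p2 \lor p4) \land (\lnot p2 \lor p4)   [simplify]

(p2 \lor p1 \lor \lnot p4) \land (\lnot p1 \lor p2 \lor p4) \land (\lnot p2 \lor p4)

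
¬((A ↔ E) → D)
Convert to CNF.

(¬A ∨ E) ∧ (¬E ∨ A) ∧ ¬D

¬((A ↔ E) → D)
⇔ ¬(¬(A ↔ E) ∨ D)   (eliminate →)
⇔ ¬(¬((A → E) ∧ (E → A)) ∨ D)   (eliminate ↔)
⇔ ¬(¬((¬A ∨ E) ∧ (E → A)) ∨ D)   (eliminate →)
⇔ ¬(¬((¬A ∨ E) ∧ (¬E ∨ A)) ∨ D)   (eliminate →)
⇔ ¬¬((¬A ∨ E) ∧ (¬E ∨ A)) ∧ ¬D   (De Morgan)
⇔ (¬A ∨ E) ∧ (¬E ∨ A) ∧ ¬D   (double negation)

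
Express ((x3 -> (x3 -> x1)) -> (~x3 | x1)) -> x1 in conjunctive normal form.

((x3 -> (x3 -> x1)) -> (~x3 | x1)) -> x1
= ~((x3 -> (x3 -> x1)) -> (~x3 | x1)) | x1   (eliminate ->)
= ~(~(x3 -> (x3 -> x1)) | ~x3 | x1) | x1   (eliminate ->)
= ~(~(~x3 | (x3 -> x1)) | ~x3 | x1) | x1   (eliminate ->)
= ~(~(~x3 | ~x3 | x1) | ~x3 | x1) | x1   (eliminate ->)
= (~~(~x3 | ~x3 | x1) & ~~x3 & ~x1) | x1   (De Morgan)
= ((~x3 | ~x3 | x1) & ~~x3 & ~x1) | x1   (double negation)
= ((~x3 | ~x3 | x1) & x3 & ~x1) | x1   (double negation)
= (~x3 | ~x3 | x1 | x1) & (x3 | x1) & (~x1 | x1)   (distribute | over &)
= (~x3 | x1) & (x3 | x1)   (simplify)

(~x3 | x1) & (x3 | x1)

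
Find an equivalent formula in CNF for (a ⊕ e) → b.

(¬a ∨ e ∨ b) ∧ (¬e ∨ a ∨ b)

(a ⊕ e) → b
= ¬(a ⊕ e) ∨ b   [eliminate →]
= ¬((a ∨ e) ∧ ¬(a ∧ e)) ∨ b   [expand ⊕]
= ¬(a ∨ e) ∨ ¬¬(a ∧ e) ∨ b   [De Morgan]
= (¬a ∧ ¬e) ∨ ¬¬(a ∧ e) ∨ b   [De Morgan]
= (¬a ∧ ¬e) ∨ (a ∧ e) ∨ b   [double negation]
= (¬a ∨ a ∨ b) ∧ (¬a ∨ e ∨ b) ∧ (¬e ∨ a ∨ b) ∧ (¬e ∨ e ∨ b)   [distribute ∨ over ∧]
= (¬a ∨ e ∨ b) ∧ (¬e ∨ a ∨ b)   [simplify]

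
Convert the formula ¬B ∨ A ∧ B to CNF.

¬B ∨ A

¬B ∨ A ∧ B
≡ (¬B ∨ A) ∧ (¬B ∨ B)   [distribute ∨ over ∧]
≡ ¬B ∨ A   [simplify]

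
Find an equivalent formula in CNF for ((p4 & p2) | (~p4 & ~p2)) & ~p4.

(p4 | ~p2) & ~p4

((p4 & p2) | (~p4 & ~p2)) & ~p4
≡ (p4 | ~p4) & (p4 | ~p2) & (p2 | ~p4) & (p2 | ~p2) & ~p4
≡ (p4 | ~p2) & ~p4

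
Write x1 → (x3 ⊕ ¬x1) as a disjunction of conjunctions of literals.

¬x1 ∨ (x3 ∧ x1)

x1 → (x3 ⊕ ¬x1)
⇔ ¬x1 ∨ (x3 ⊕ ¬x1)
⇔ ¬x1 ∨ (x3 ∧ ¬¬x1) ∨ (¬x3 ∧ ¬x1)
⇔ ¬x1 ∨ (x3 ∧ x1) ∨ (¬x3 ∧ ¬x1)
⇔ ¬x1 ∨ (x3 ∧ x1)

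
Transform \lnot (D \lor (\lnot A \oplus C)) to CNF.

\lnot (D \lor (\lnot A \oplus C))
≡ \lnot (D \lor ((\lnot A \lor C) \land \lnot (\lnot A \land C)))   [expand \oplus]
≡ \lnot D \land \lnot ((\lnot A \lor C) \land \lnot (\lnot A \land C))   [De Morgan]
≡ \lnot D \land (\lnot (\lnot A \lor C) \lor \lnot \lnot (\lnot A \land C))   [De Morgan]
≡ \lnot D \land ((\lnot \lnot A \land \lnot C) \lor \lnot \lnot (\lnot A \land C))   [De Morgan]
≡ \lnot D \land ((A \land \lnot C) \lor \lnot \lnot (\lnot A \land C))   [double negation]
≡ \lnot D \land ((A \land \lnot C) \lor (\lnot A \land C))   [double negation]
≡ \lnot D \land (A \lor \lnot A) \land (A \lor C) \land (\lnot C \lor \lnot A) \land (\lnot C \lor C)   [distribute \lor over \land]
≡ \lnot D \land (A \lor C) \land (\lnot C \lor \lnot A)   [simplify]

\lnot D \land (A \lor C) \land (\lnot C \lor \lnot A)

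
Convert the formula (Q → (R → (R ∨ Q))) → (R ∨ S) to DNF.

(Q → (R → (R ∨ Q))) → (R ∨ S)
⇔ ¬(Q → (R → (R ∨ Q))) ∨ R ∨ S   [eliminate →]
⇔ ¬(¬Q ∨ (R → (R ∨ Q))) ∨ R ∨ S   [eliminate →]
⇔ ¬(¬Q ∨ ¬R ∨ R ∨ Q) ∨ R ∨ S   [eliminate →]
⇔ (¬¬Q ∧ ¬¬R ∧ ¬R ∧ ¬Q) ∨ R ∨ S   [De Morgan]
⇔ (Q ∧ ¬¬R ∧ ¬R ∧ ¬Q) ∨ R ∨ S   [double negation]
⇔ (Q ∧ R ∧ ¬R ∧ ¬Q) ∨ R ∨ S   [double negation]
⇔ R ∨ S   [simplify]

R ∨ S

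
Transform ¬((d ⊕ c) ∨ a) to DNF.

¬((d ⊕ c) ∨ a)
≡ ¬((d ∧ ¬c) ∨ (¬d ∧ c) ∨ a)
≡ ¬(d ∧ ¬c) ∧ ¬(¬d ∧ c) ∧ ¬a
≡ (¬d ∨ ¬¬c) ∧ ¬(¬d ∧ c) ∧ ¬a
≡ (¬d ∨ c) ∧ ¬(¬d ∧ c) ∧ ¬a
≡ (¬d ∨ c) ∧ (¬¬d ∨ ¬c) ∧ ¬a
≡ (¬d ∨ c) ∧ (d ∨ ¬c) ∧ ¬a
≡ (¬d ∧ d ∧ ¬a) ∨ (¬d ∧ ¬c ∧ ¬a) ∨ (c ∧ d ∧ ¬a) ∨ (c ∧ ¬c ∧ ¬a)
≡ (¬d ∧ ¬c ∧ ¬a) ∨ (c ∧ d ∧ ¬a)

(¬d ∧ ¬c ∧ ¬a) ∨ (c ∧ d ∧ ¬a)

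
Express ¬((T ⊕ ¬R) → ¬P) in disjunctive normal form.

¬((T ⊕ ¬R) → ¬P)
≡ ¬(¬(T ⊕ ¬R) ∨ ¬P)   [eliminate →]
≡ ¬(¬((T ∧ ¬¬R) ∨ (¬T ∧ ¬R)) ∨ ¬P)   [expand ⊕]
≡ ¬¬((T ∧ ¬¬R) ∨ (¬T ∧ ¬R)) ∧ ¬¬P   [De Morgan]
≡ ((T ∧ ¬¬R) ∨ (¬T ∧ ¬R)) ∧ ¬¬P   [double negation]
≡ ((T ∧ R) ∨ (¬T ∧ ¬R)) ∧ ¬¬P   [double negation]
≡ ((T ∧ R) ∨ (¬T ∧ ¬R)) ∧ P   [double negation]
≡ (T ∧ R ∧ P) ∨ (¬T ∧ ¬R ∧ P)   [distribute ∧ over ∨]

(T ∧ R ∧ P) ∨ (¬T ∧ ¬R ∧ P)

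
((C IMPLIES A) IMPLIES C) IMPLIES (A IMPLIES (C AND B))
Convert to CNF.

NOT C OR NOT A OR B

((C IMPLIES A) IMPLIES C) IMPLIES (A IMPLIES (C AND B))
= NOT ((C IMPLIES A) IMPLIES C) OR (A IMPLIES (C AND B))   [eliminate IMPLIES]
= NOT (NOT (C IMPLIES A) OR C) OR (A IMPLIES (C AND B))   [eliminate IMPLIES]
= NOT (NOT (NOT C OR A) OR C) OR (A IMPLIES (C AND B))   [eliminate IMPLIES]
= NOT (NOT (NOT C OR A) OR C) OR NOT A OR (C AND B)   [eliminate IMPLIES]
= (NOT NOT (NOT C OR A) AND NOT C) OR NOT A OR (C AND B)   [De Morgan]
= ((NOT C OR A) AND NOT C) OR NOT A OR (C AND B)   [double negation]
= (NOT C OR A OR NOT A OR C) AND (NOT C OR A OR NOT A OR B) AND (NOT C OR NOT A OR C) AND (NOT C OR NOT A OR B)   [distribute OR over AND]
= NOT C OR NOT A OR B   [simplify]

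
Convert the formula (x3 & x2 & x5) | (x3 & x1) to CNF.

x3 & (x2 | x1) & (x5 | x1)

(x3 & x2 & x5) | (x3 & x1)
≡ (x3 | x3) & (x3 | x1) & (x2 | x3) & (x2 | x1) & (x5 | x3) & (x5 | x1)   — distribute | over &
≡ x3 & (x2 | x1) & (x5 | x1)   — simplify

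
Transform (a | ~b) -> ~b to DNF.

(~a & b) | ~b

(a | ~b) -> ~b
= ~(a | ~b) | ~b   [eliminate ->]
= (~a & ~~b) | ~b   [De Morgan]
= (~a & b) | ~b   [double negation]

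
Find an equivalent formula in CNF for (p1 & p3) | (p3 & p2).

(p1 | p2) & p3

(p1 & p3) | (p3 & p2)
⇔ (p1 | p3) & (p1 | p2) & (p3 | p3) & (p3 | p2)   — distribute | over &
⇔ (p1 | p2) & p3   — simplify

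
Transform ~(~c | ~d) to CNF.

~(~c | ~d)
⇔ ~~c & ~~d   [De Morgan]
⇔ c & ~~d   [double negation]
⇔ c & d   [double negation]

c & d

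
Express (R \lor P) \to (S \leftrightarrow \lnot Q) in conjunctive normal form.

(R \lor P) \to (S \leftrightarrow \lnot Q)
⇔ \lnot (R \lor P) \lor (S \leftrightarrow \lnot Q)   [eliminate \to]
⇔ \lnot (R \lor P) \lor ((S \to \lnot Q) \land (\lnot Q \to S))   [eliminate \leftrightarrow]
⇔ \lnot (R \lor P) \lor ((\lnot S \lor \lnot Q) \land (\lnot Q \to S))   [eliminate \to]
⇔ \lnot (R \lor P) \lor ((\lnot S \lor \lnot Q) \land (\lnot \lnot Q \lor S))   [eliminate \to]
⇔ (\lnot R \land \lnot P) \lor ((\lnot S \lor \lnot Q) \land (\lnot \lnot Q \lor S))   [De Morgan]
⇔ (\lnot R \land \lnot P) \lor ((\lnot S \lor \lnot Q) \land (Q \lor S))   [double negation]
⇔ (\lnot R \lor \lnot S \lor \lnot Q) \land (\lnot R \lor Q \lor S) \land (\lnot P \lor \lnot S \lor \lnot Q) \land (\lnot P \lor Q \lor S)   [distribute \lor over \land]

(\lnot R \lor \lnot S \lor \lnot Q) \land (\lnot R \lor Q \lor S) \land (\lnot P \lor \lnot S \lor \lnot Q) \land (\lnot P \lor Q \lor S)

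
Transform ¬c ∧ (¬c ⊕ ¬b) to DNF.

¬c ∧ b

¬c ∧ (¬c ⊕ ¬b)
⇔ ¬c ∧ ((¬c ∧ ¬¬b) ∨ (¬¬c ∧ ¬b))   [expand ⊕]
⇔ ¬c ∧ ((¬c ∧ b) ∨ (¬¬c ∧ ¬b))   [double negation]
⇔ ¬c ∧ ((¬c ∧ b) ∨ (c ∧ ¬b))   [double negation]
⇔ (¬c ∧ ¬c ∧ b) ∨ (¬c ∧ c ∧ ¬b)   [distribute ∧ over ∨]
⇔ ¬c ∧ b   [simplify]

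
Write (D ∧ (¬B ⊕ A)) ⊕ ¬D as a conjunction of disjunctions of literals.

(¬B ∨ A ∨ ¬D) ∧ (B ∨ ¬A ∨ ¬D)

(D ∧ (¬B ⊕ A)) ⊕ ¬D
= ((D ∧ (¬B ⊕ A)) ∨ ¬D) ∧ ¬(D ∧ (¬B ⊕ A) ∧ ¬D)   — expand ⊕
= ((D ∧ (¬B ∨ A) ∧ ¬(¬B ∧ A)) ∨ ¬D) ∧ ¬(D ∧ (¬B ⊕ A) ∧ ¬D)   — expand ⊕
= ((D ∧ (¬B ∨ A) ∧ ¬(¬B ∧ A)) ∨ ¬D) ∧ ¬(D ∧ (¬B ∨ A) ∧ ¬(¬B ∧ A) ∧ ¬D)   — expand ⊕
= ((D ∧ (¬B ∨ A) ∧ (¬¬B ∨ ¬A)) ∨ ¬D) ∧ ¬(D ∧ (¬B ∨ A) ∧ ¬(¬B ∧ A) ∧ ¬D)   — De Morgan
= ((D ∧ (¬B ∨ A) ∧ (B ∨ ¬A)) ∨ ¬D) ∧ ¬(D ∧ (¬B ∨ A) ∧ ¬(¬B ∧ A) ∧ ¬D)   — double negation
= ((D ∧ (¬B ∨ A) ∧ (B ∨ ¬A)) ∨ ¬D) ∧ (¬D ∨ ¬(¬B ∨ A) ∨ ¬¬(¬B ∧ A) ∨ ¬¬D)   — De Morgan
= ((D ∧ (¬B ∨ A) ∧ (B ∨ ¬A)) ∨ ¬D) ∧ (¬D ∨ (¬¬B ∧ ¬A) ∨ ¬¬(¬B ∧ A) ∨ ¬¬D)   — De Morgan
= ((D ∧ (¬B ∨ A) ∧ (B ∨ ¬A)) ∨ ¬D) ∧ (¬D ∨ (B ∧ ¬A) ∨ ¬¬(¬B ∧ A) ∨ ¬¬D)   — double negation
= ((D ∧ (¬B ∨ A) ∧ (B ∨ ¬A)) ∨ ¬D) ∧ (¬D ∨ (B ∧ ¬A) ∨ (¬B ∧ A) ∨ ¬¬D)   — double negation
= ((D ∧ (¬B ∨ A) ∧ (B ∨ ¬A)) ∨ ¬D) ∧ (¬D ∨ (B ∧ ¬A) ∨ (¬B ∧ A) ∨ D)   — double negation
= (D ∨ ¬D) ∧ (¬B ∨ A ∨ ¬D) ∧ (B ∨ ¬A ∨ ¬D) ∧ (¬D ∨ B ∨ ¬B ∨ D) ∧ (¬D ∨ B ∨ A ∨ D) ∧ (¬D ∨ ¬A ∨ ¬B ∨ D) ∧ (¬D ∨ ¬A ∨ A ∨ D)   — distribute ∨ over ∧
= (¬B ∨ A ∨ ¬D) ∧ (B ∨ ¬A ∨ ¬D)   — simplify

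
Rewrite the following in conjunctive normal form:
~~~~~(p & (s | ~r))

~~~~~(p & (s | ~r))
= ~~~(p & (s | ~r))   [double negation]
= ~(p & (s | ~r))   [double negation]
= ~p | ~(s | ~r)   [De Morgan]
= ~p | (~s & ~~r)   [De Morgan]
= ~p | (~s & r)   [double negation]
= (~p | ~s) & (~p | r)   [distribute | over &]

(~p | ~s) & (~p | r)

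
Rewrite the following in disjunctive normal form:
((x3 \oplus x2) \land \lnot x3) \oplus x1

(\lnot x3 \land x2 \land \lnot x1) \lor (\lnot x3 \land \lnot x2 \land x1) \lor (x3 \land x1)

((x3 \oplus x2) \land \lnot x3) \oplus x1
= ((x3 \oplus x2) \land \lnot x3 \land \lnot x1) \lor (\lnot ((x3 \oplus x2) \land \lnot x3) \land x1)
= (((x3 \land \lnot x2) \lor (\lnot x3 \land x2)) \land \lnot x3 \land \lnot x1) \lor (\lnot ((x3 \oplus x2) \land \lnot x3) \land x1)
= (((x3 \land \lnot x2) \lor (\lnot x3 \land x2)) \land \lnot x3 \land \lnot x1) \lor (\lnot (((x3 \land \lnot x2) \lor (\lnot x3 \land x2)) \land \lnot x3) \land x1)
= (((x3 \land \lnot x2) \lor (\lnot x3 \land x2)) \land \lnot x3 \land \lnot x1) \lor ((\lnot ((x3 \land \lnot x2) \lor (\lnot x3 \land x2)) \lor \lnot \lnot x3) \land x1)
= (((x3 \land \lnot x2) \lor (\lnot x3 \land x2)) \land \lnot x3 \land \lnot x1) \lor (((\lnot (x3 \land \lnot x2) \land \lnot (\lnot x3 \land x2)) \lor \lnot \lnot x3) \land x1)
= (((x3 \land \lnot x2) \lor (\lnot x3 \land x2)) \land \lnot x3 \land \lnot x1) \lor ((((\lnot x3 \lor \lnot \lnot x2) \land \lnot (\lnot x3 \land x2)) \lor \lnot \lnot x3) \land x1)
= (((x3 \land \lnot x2) \lor (\lnot x3 \land x2)) \land \lnot x3 \land \lnot x1) \lor ((((\lnot x3 \lor x2) \land \lnot (\lnot x3 \land x2)) \lor \lnot \lnot x3) \land x1)
= (((x3 \land \lnot x2) \lor (\lnot x3 \land x2)) \land \lnot x3 \land \lnot x1) \lor ((((\lnot x3 \lor x2) \land (\lnot \lnot x3 \lor \lnot x2)) \lor \lnot \lnot x3) \land x1)
= (((x3 \land \lnot x2) \lor (\lnot x3 \land x2)) \land \lnot x3 \land \lnot x1) \lor ((((\lnot x3 \lor x2) \land (x3 \lor \lnot x2)) \lor \lnot \lnot x3) \land x1)
= (((x3 \land \lnot x2) \lor (\lnot x3 \land x2)) \land \lnot x3 \land \lnot x1) \lor ((((\lnot x3 \lor x2) \land (x3 \lor \lnot x2)) \lor x3) \land x1)
= (x3 \land \lnot x2 \land \lnot x3 \land \lnot x1) \lor (\lnot x3 \land x2 \land \lnot x3 \land \lnot x1) \lor (\lnot x3 \land x3 \land x1) \lor (\lnot x3 \land \lnot x2 \land x1) \lor (x2 \land x3 \land x1) \lor (x2 \land \lnot x2 \land x1) \lor (x3 \land x1)
= (\lnot x3 \land x2 \land \lnot x1) \lor (\lnot x3 \land \lnot x2 \land x1) \lor (x3 \land x1)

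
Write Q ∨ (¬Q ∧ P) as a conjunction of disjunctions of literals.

Q ∨ (¬Q ∧ P)
≡ (Q ∨ ¬Q) ∧ (Q ∨ P)   (distribute ∨ over ∧)
≡ Q ∨ P   (simplify)

Q ∨ P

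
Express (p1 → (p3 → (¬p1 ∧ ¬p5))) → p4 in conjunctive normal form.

(p1 ∨ p4) ∧ (p3 ∨ p4)

(p1 → (p3 → (¬p1 ∧ ¬p5))) → p4
≡ ¬(p1 → (p3 → (¬p1 ∧ ¬p5))) ∨ p4   — eliminate →
≡ ¬(¬p1 ∨ (p3 → (¬p1 ∧ ¬p5))) ∨ p4   — eliminate →
≡ ¬(¬p1 ∨ ¬p3 ∨ (¬p1 ∧ ¬p5)) ∨ p4   — eliminate →
≡ (¬¬p1 ∧ ¬¬p3 ∧ ¬(¬p1 ∧ ¬p5)) ∨ p4   — De Morgan
≡ (p1 ∧ ¬¬p3 ∧ ¬(¬p1 ∧ ¬p5)) ∨ p4   — double negation
≡ (p1 ∧ p3 ∧ ¬(¬p1 ∧ ¬p5)) ∨ p4   — double negation
≡ (p1 ∧ p3 ∧ (¬¬p1 ∨ ¬¬p5)) ∨ p4   — De Morgan
≡ (p1 ∧ p3 ∧ (p1 ∨ ¬¬p5)) ∨ p4   — double negation
≡ (p1 ∧ p3 ∧ (p1 ∨ p5)) ∨ p4   — double negation
≡ (p1 ∨ p4) ∧ (p3 ∨ p4) ∧ (p1 ∨ p5 ∨ p4)   — distribute ∨ over ∧
≡ (p1 ∨ p4) ∧ (p3 ∨ p4)   — simplify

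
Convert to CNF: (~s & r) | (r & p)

(~s | p) & r

(~s & r) | (r & p)
= (~s | r) & (~s | p) & (r | r) & (r | p)
= (~s | p) & r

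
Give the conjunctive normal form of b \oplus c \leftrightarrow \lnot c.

(\lnot c \lor b) \land (c \lor b)

b \oplus c \leftrightarrow \lnot c
= (b \oplus c \to \lnot c) \land (\lnot c \to b \oplus c)   [eliminate \leftrightarrow]
= (\lnot (b \oplus c) \lor \lnot c) \land (\lnot c \to b \oplus c)   [eliminate \to]
= (\lnot ((b \lor c) \land \lnot (b \land c)) \lor \lnot c) \land (\lnot c \to b \oplus c)   [expand \oplus]
= (\lnot ((b \lor c) \land \lnot (b \land c)) \lor \lnot c) \land (\lnot \lnot c \lor (b \oplus c))   [eliminate \to]
= (\lnot ((b \lor c) \land \lnot (b \land c)) \lor \lnot c) \land (\lnot \lnot c \lor (b \lor c) \land \lnot (b \land c))   [expand \oplus]
= (\lnot (b \lor c) \lor \lnot \lnot (b \land c) \lor \lnot c) \land (\lnot \lnot c \lor (b \lor c) \land \lnot (b \land c))   [De Morgan]
= (\lnot b \land \lnot c \lor \lnot \lnot (b \land c) \lor \lnot c) \land (\lnot \lnot c \lor (b \lor c) \land \lnot (b \land c))   [De Morgan]
= (\lnot b \land \lnot c \lor b \land c \lor \lnot c) \land (\lnot \lnot c \lor (b \lor c) \land \lnot (b \land c))   [double negation]
= (\lnot b \land \lnot c \lor b \land c \lor \lnot c) \land (c \lor (b \lor c) \land \lnot (b \land c))   [double negation]
= (\lnot b \land \lnot c \lor b \land c \lor \lnot c) \land (c \lor (b \lor c) \land (\lnot b \lor \lnot c))   [De Morgan]
= (\lnot b \lor b \lor \lnot c) \land (\lnot b \lor c \lor \lnot c) \land (\lnot c \lor b \lor \lnot c) \land (\lnot c \lor c \lor \lnot c) \land (c \lor b \lor c) \land (c \lor \lnot b \lor \lnot c)   [distribute \lor over \land]
= (\lnot c \lor b) \land (c \lor b)   [simplify]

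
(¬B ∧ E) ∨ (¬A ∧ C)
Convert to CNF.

(¬B ∨ ¬A) ∧ (¬B ∨ C) ∧ (E ∨ ¬A) ∧ (E ∨ C)

(¬B ∧ E) ∨ (¬A ∧ C)
≡ (¬B ∨ ¬A) ∧ (¬B ∨ C) ∧ (E ∨ ¬A) ∧ (E ∨ C)   — distribute ∨ over ∧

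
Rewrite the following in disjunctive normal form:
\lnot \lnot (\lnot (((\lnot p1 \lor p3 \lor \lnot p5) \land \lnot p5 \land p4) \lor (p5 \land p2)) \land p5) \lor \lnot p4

\lnot \lnot (\lnot (((\lnot p1 \lor p3 \lor \lnot p5) \land \lnot p5 \land p4) \lor (p5 \land p2)) \land p5) \lor \lnot p4
≡ (\lnot (((\lnot p1 \lor p3 \lor \lnot p5) \land \lnot p5 \land p4) \lor (p5 \land p2)) \land p5) \lor \lnot p4
≡ (\lnot ((\lnot p1 \lor p3 \lor \lnot p5) \land \lnot p5 \land p4) \land \lnot (p5 \land p2) \land p5) \lor \lnot p4
≡ ((\lnot (\lnot p1 \lor p3 \lor \lnot p5) \lor \lnot \lnot p5 \lor \lnot p4) \land \lnot (p5 \land p2) \land p5) \lor \lnot p4
≡ (((\lnot \lnot p1 \land \lnot p3 \land \lnot \lnot p5) \lor \lnot \lnot p5 \lor \lnot p4) \land \lnot (p5 \land p2) \land p5) \lor \lnot p4
≡ (((p1 \land \lnot p3 \land \lnot \lnot p5) \lor \lnot \lnot p5 \lor \lnot p4) \land \lnot (p5 \land p2) \land p5) \lor \lnot p4
≡ (((p1 \land \lnot p3 \land p5) \lor \lnot \lnot p5 \lor \lnot p4) \land \lnot (p5 \land p2) \land p5) \lor \lnot p4
≡ (((p1 \land \lnot p3 \land p5) \lor p5 \lor \lnot p4) \land \lnot (p5 \land p2) \land p5) \lor \lnot p4
≡ (((p1 \land \lnot p3 \land p5) \lor p5 \lor \lnot p4) \land (\lnot p5 \lor \lnot p2) \land p5) \lor \lnot p4
≡ (p1 \land \lnot p3 \land p5 \land \lnot p5 \land p5) \lor (p1 \land \lnot p3 \land p5 \land \lnot p2 \land p5) \lor (p5 \land \lnot p5 \land p5) \lor (p5 \land \lnot p2 \land p5) \lor (\lnot p4 \land \lnot p5 \land p5) \lor (\lnot p4 \land \lnot p2 \land p5) \lor \lnot p4
≡ (p5 \land \lnot p2) \lor \lnot p4

(p5 \land \lnot p2) \lor \lnot p4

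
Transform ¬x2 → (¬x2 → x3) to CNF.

¬x2 → (¬x2 → x3)
⇔ ¬¬x2 ∨ (¬x2 → x3)
⇔ ¬¬x2 ∨ ¬¬x2 ∨ x3
⇔ x2 ∨ ¬¬x2 ∨ x3
⇔ x2 ∨ x2 ∨ x3
⇔ x2 ∨ x3

x2 ∨ x3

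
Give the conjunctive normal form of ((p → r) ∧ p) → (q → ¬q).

¬r ∨ ¬p ∨ ¬q

((p → r) ∧ p) → (q → ¬q)
⇔ ¬((p → r) ∧ p) ∨ (q → ¬q)   — eliminate →
⇔ ¬((¬p ∨ r) ∧ p) ∨ (q → ¬q)   — eliminate →
⇔ ¬((¬p ∨ r) ∧ p) ∨ ¬q ∨ ¬q   — eliminate →
⇔ ¬(¬p ∨ r) ∨ ¬p ∨ ¬q ∨ ¬q   — De Morgan
⇔ (¬¬p ∧ ¬r) ∨ ¬p ∨ ¬q ∨ ¬q   — De Morgan
⇔ (p ∧ ¬r) ∨ ¬p ∨ ¬q ∨ ¬q   — double negation
⇔ (p ∨ ¬p ∨ ¬q ∨ ¬q) ∧ (¬r ∨ ¬p ∨ ¬q ∨ ¬q)   — distribute ∨ over ∧
⇔ ¬r ∨ ¬p ∨ ¬q   — simplify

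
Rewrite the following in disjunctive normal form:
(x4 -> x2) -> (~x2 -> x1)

(x4 -> x2) -> (~x2 -> x1)
≡ ~(x4 -> x2) | (~x2 -> x1)   [eliminate ->]
≡ ~(~x4 | x2) | (~x2 -> x1)   [eliminate ->]
≡ ~(~x4 | x2) | ~~x2 | x1   [eliminate ->]
≡ (~~x4 & ~x2) | ~~x2 | x1   [De Morgan]
≡ (x4 & ~x2) | ~~x2 | x1   [double negation]
≡ (x4 & ~x2) | x2 | x1   [double negation]

(x4 & ~x2) | x2 | x1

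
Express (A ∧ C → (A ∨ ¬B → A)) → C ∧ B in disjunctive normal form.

(A ∧ C → (A ∨ ¬B → A)) → C ∧ B
= ¬(A ∧ C → (A ∨ ¬B → A)) ∨ C ∧ B   [eliminate →]
= ¬(¬(A ∧ C) ∨ (A ∨ ¬B → A)) ∨ C ∧ B   [eliminate →]
= ¬(¬(A ∧ C) ∨ ¬(A ∨ ¬B) ∨ A) ∨ C ∧ B   [eliminate →]
= ¬¬(A ∧ C) ∧ ¬¬(A ∨ ¬B) ∧ ¬A ∨ C ∧ B   [De Morgan]
= A ∧ C ∧ ¬¬(A ∨ ¬B) ∧ ¬A ∨ C ∧ B   [double negation]
= A ∧ C ∧ (A ∨ ¬B) ∧ ¬A ∨ C ∧ B   [double negation]
= A ∧ C ∧ A ∧ ¬A ∨ A ∧ C ∧ ¬B ∧ ¬A ∨ C ∧ B   [distribute ∧ over ∨]
= C ∧ B   [simplify]

C ∧ B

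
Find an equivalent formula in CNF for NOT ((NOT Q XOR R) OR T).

NOT ((NOT Q XOR R) OR T)
= NOT (((NOT Q OR R) AND NOT (NOT Q AND R)) OR T)   (expand XOR)
= NOT ((NOT Q OR R) AND NOT (NOT Q AND R)) AND NOT T   (De Morgan)
= (NOT (NOT Q OR R) OR NOT NOT (NOT Q AND R)) AND NOT T   (De Morgan)
= ((NOT NOT Q AND NOT R) OR NOT NOT (NOT Q AND R)) AND NOT T   (De Morgan)
= ((Q AND NOT R) OR NOT NOT (NOT Q AND R)) AND NOT T   (double negation)
= ((Q AND NOT R) OR (NOT Q AND R)) AND NOT T   (double negation)
= (Q OR NOT Q) AND (Q OR R) AND (NOT R OR NOT Q) AND (NOT R OR R) AND NOT T   (distribute OR over AND)
= (Q OR R) AND (NOT R OR NOT Q) AND NOT T   (simplify)

(Q OR R) AND (NOT R OR NOT Q) AND NOT T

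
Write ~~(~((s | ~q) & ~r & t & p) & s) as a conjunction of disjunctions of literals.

(~s | r | ~t | ~p) & (q | r | ~t | ~p) & s

~~(~((s | ~q) & ~r & t & p) & s)
≡ ~((s | ~q) & ~r & t & p) & s   (double negation)
≡ (~(s | ~q) | ~~r | ~t | ~p) & s   (De Morgan)
≡ ((~s & ~~q) | ~~r | ~t | ~p) & s   (De Morgan)
≡ ((~s & q) | ~~r | ~t | ~p) & s   (double negation)
≡ ((~s & q) | r | ~t | ~p) & s   (double negation)
≡ (~s | r | ~t | ~p) & (q | r | ~t | ~p) & s   (distribute | over &)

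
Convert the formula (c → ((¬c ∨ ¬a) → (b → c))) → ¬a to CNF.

(c → ((¬c ∨ ¬a) → (b → c))) → ¬a
⇔ ¬(c → ((¬c ∨ ¬a) → (b → c))) ∨ ¬a   [eliminate →]
⇔ ¬(¬c ∨ ((¬c ∨ ¬a) → (b → c))) ∨ ¬a   [eliminate →]
⇔ ¬(¬c ∨ ¬(¬c ∨ ¬a) ∨ (b → c)) ∨ ¬a   [eliminate →]
⇔ ¬(¬c ∨ ¬(¬c ∨ ¬a) ∨ ¬b ∨ c) ∨ ¬a   [eliminate →]
⇔ (¬¬c ∧ ¬¬(¬c ∨ ¬a) ∧ ¬¬b ∧ ¬c) ∨ ¬a   [De Morgan]
⇔ (c ∧ ¬¬(¬c ∨ ¬a) ∧ ¬¬b ∧ ¬c) ∨ ¬a   [double negation]
⇔ (c ∧ (¬c ∨ ¬a) ∧ ¬¬b ∧ ¬c) ∨ ¬a   [double negation]
⇔ (c ∧ (¬c ∨ ¬a) ∧ b ∧ ¬c) ∨ ¬a   [double negation]
⇔ (c ∨ ¬a) ∧ (¬c ∨ ¬a ∨ ¬a) ∧ (b ∨ ¬a) ∧ (¬c ∨ ¬a)   [distribute ∨ over ∧]
⇔ (c ∨ ¬a) ∧ (¬c ∨ ¬a) ∧ (b ∨ ¬a)   [simplify]

(c ∨ ¬a) ∧ (¬c ∨ ¬a) ∧ (b ∨ ¬a)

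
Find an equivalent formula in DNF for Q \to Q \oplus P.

\lnot Q \lor Q \land \lnot P

Q \to Q \oplus P
⇔ \lnot Q \lor (Q \oplus P)   (eliminate \to)
⇔ \lnot Q \lor Q \land \lnot P \lor \lnot Q \land P   (expand \oplus)
⇔ \lnot Q \lor Q \land \lnot P   (simplify)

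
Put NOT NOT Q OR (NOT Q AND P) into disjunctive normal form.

NOT NOT Q OR (NOT Q AND P)
≡ Q OR (NOT Q AND P)   (double negation)

Q OR (NOT Q AND P)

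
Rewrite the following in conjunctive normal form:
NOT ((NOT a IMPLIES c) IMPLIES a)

(a OR c) AND NOT a

NOT ((NOT a IMPLIES c) IMPLIES a)
≡ NOT (NOT (NOT a IMPLIES c) OR a)
≡ NOT (NOT (NOT NOT a OR c) OR a)
≡ NOT NOT (NOT NOT a OR c) AND NOT a
≡ (NOT NOT a OR c) AND NOT a
≡ (a OR c) AND NOT a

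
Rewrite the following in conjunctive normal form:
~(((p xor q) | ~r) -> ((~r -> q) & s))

(p | q | ~r) & (~p | ~q | ~r) & (~r | ~s) & (~q | ~s)

~(((p xor q) | ~r) -> ((~r -> q) & s))
= ~(~((p xor q) | ~r) | ((~r -> q) & s))   — eliminate ->
= ~(~(((p | q) & ~(p & q)) | ~r) | ((~r -> q) & s))   — expand xor
= ~(~(((p | q) & ~(p & q)) | ~r) | ((~~r | q) & s))   — eliminate ->
= ~~(((p | q) & ~(p & q)) | ~r) & ~((~~r | q) & s)   — De Morgan
= (((p | q) & ~(p & q)) | ~r) & ~((~~r | q) & s)   — double negation
= (((p | q) & (~p | ~q)) | ~r) & ~((~~r | q) & s)   — De Morgan
= (((p | q) & (~p | ~q)) | ~r) & (~(~~r | q) | ~s)   — De Morgan
= (((p | q) & (~p | ~q)) | ~r) & ((~~~r & ~q) | ~s)   — De Morgan
= (((p | q) & (~p | ~q)) | ~r) & ((~r & ~q) | ~s)   — double negation
= (p | q | ~r) & (~p | ~q | ~r) & (~r | ~s) & (~q | ~s)   — distribute | over &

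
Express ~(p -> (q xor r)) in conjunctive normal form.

~(p -> (q xor r))
= ~(~p | (q xor r))   [eliminate ->]
= ~(~p | ((q | r) & ~(q & r)))   [expand xor]
= ~~p & ~((q | r) & ~(q & r))   [De Morgan]
= p & ~((q | r) & ~(q & r))   [double negation]
= p & (~(q | r) | ~~(q & r))   [De Morgan]
= p & ((~q & ~r) | ~~(q & r))   [De Morgan]
= p & ((~q & ~r) | (q & r))   [double negation]
= p & (~q | q) & (~q | r) & (~r | q) & (~r | r)   [distribute | over &]
= p & (~q | r) & (~r | q)   [simplify]

p & (~q | r) & (~r | q)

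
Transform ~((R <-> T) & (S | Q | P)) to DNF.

~((R <-> T) & (S | Q | P))
= ~((R -> T) & (T -> R) & (S | Q | P))   [eliminate <->]
= ~((~R | T) & (T -> R) & (S | Q | P))   [eliminate ->]
= ~((~R | T) & (~T | R) & (S | Q | P))   [eliminate ->]
= ~(~R | T) | ~(~T | R) | ~(S | Q | P)   [De Morgan]
= (~~R & ~T) | ~(~T | R) | ~(S | Q | P)   [De Morgan]
= (R & ~T) | ~(~T | R) | ~(S | Q | P)   [double negation]
= (R & ~T) | (~~T & ~R) | ~(S | Q | P)   [De Morgan]
= (R & ~T) | (T & ~R) | ~(S | Q | P)   [double negation]
= (R & ~T) | (T & ~R) | (~S & ~Q & ~P)   [De Morgan]

(R & ~T) | (T & ~R) | (~S & ~Q & ~P)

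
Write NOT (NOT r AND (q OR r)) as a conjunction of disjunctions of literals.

NOT (NOT r AND (q OR r))
⇔ NOT NOT r OR NOT (q OR r)   [De Morgan]
⇔ r OR NOT (q OR r)   [double negation]
⇔ r OR (NOT q AND NOT r)   [De Morgan]
⇔ (r OR NOT q) AND (r OR NOT r)   [distribute OR over AND]
⇔ r OR NOT q   [simplify]

r OR NOT q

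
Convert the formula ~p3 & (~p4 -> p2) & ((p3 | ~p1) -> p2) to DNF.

~p3 & (~p4 -> p2) & ((p3 | ~p1) -> p2)
= ~p3 & (~~p4 | p2) & ((p3 | ~p1) -> p2)   [eliminate ->]
= ~p3 & (~~p4 | p2) & (~(p3 | ~p1) | p2)   [eliminate ->]
= ~p3 & (p4 | p2) & (~(p3 | ~p1) | p2)   [double negation]
= ~p3 & (p4 | p2) & ((~p3 & ~~p1) | p2)   [De Morgan]
= ~p3 & (p4 | p2) & ((~p3 & p1) | p2)   [double negation]
= (~p3 & p4 & ~p3 & p1) | (~p3 & p4 & p2) | (~p3 & p2 & ~p3 & p1) | (~p3 & p2 & p2)   [distribute & over |]
= (~p3 & p4 & p1) | (~p3 & p2)   [simplify]

(~p3 & p4 & p1) | (~p3 & p2)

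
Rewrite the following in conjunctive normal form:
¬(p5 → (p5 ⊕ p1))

¬(p5 → (p5 ⊕ p1))
⇔ ¬(¬p5 ∨ (p5 ⊕ p1))   (eliminate →)
⇔ ¬(¬p5 ∨ ((p5 ∨ p1) ∧ ¬(p5 ∧ p1)))   (expand ⊕)
⇔ ¬¬p5 ∧ ¬((p5 ∨ p1) ∧ ¬(p5 ∧ p1))   (De Morgan)
⇔ p5 ∧ ¬((p5 ∨ p1) ∧ ¬(p5 ∧ p1))   (double negation)
⇔ p5 ∧ (¬(p5 ∨ p1) ∨ ¬¬(p5 ∧ p1))   (De Morgan)
⇔ p5 ∧ ((¬p5 ∧ ¬p1) ∨ ¬¬(p5 ∧ p1))   (De Morgan)
⇔ p5 ∧ ((¬p5 ∧ ¬p1) ∨ (p5 ∧ p1))   (double negation)
⇔ p5 ∧ (¬p5 ∨ p5) ∧ (¬p5 ∨ p1) ∧ (¬p1 ∨ p5) ∧ (¬p1 ∨ p1)   (distribute ∨ over ∧)
⇔ p5 ∧ (¬p5 ∨ p1)   (simplify)

p5 ∧ (¬p5 ∨ p1)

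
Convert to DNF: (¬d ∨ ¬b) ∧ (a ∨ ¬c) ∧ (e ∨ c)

¬d ∧ a ∧ e ∨ ¬d ∧ a ∧ c ∨ ¬d ∧ ¬c ∧ e ∨ ¬b ∧ a ∧ e ∨ ¬b ∧ a ∧ c ∨ ¬b ∧ ¬c ∧ e

(¬d ∨ ¬b) ∧ (a ∨ ¬c) ∧ (e ∨ c)
≡ ¬d ∧ a ∧ e ∨ ¬d ∧ a ∧ c ∨ ¬d ∧ ¬c ∧ e ∨ ¬d ∧ ¬c ∧ c ∨ ¬b ∧ a ∧ e ∨ ¬b ∧ a ∧ c ∨ ¬b ∧ ¬c ∧ e ∨ ¬b ∧ ¬c ∧ c   [distribute ∧ over ∨]
≡ ¬d ∧ a ∧ e ∨ ¬d ∧ a ∧ c ∨ ¬d ∧ ¬c ∧ e ∨ ¬b ∧ a ∧ e ∨ ¬b ∧ a ∧ c ∨ ¬b ∧ ¬c ∧ e   [simplify]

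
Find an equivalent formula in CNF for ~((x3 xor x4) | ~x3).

(~x3 | x4) & x3

~((x3 xor x4) | ~x3)
≡ ~(((x3 | x4) & ~(x3 & x4)) | ~x3)   — expand xor
≡ ~((x3 | x4) & ~(x3 & x4)) & ~~x3   — De Morgan
≡ (~(x3 | x4) | ~~(x3 & x4)) & ~~x3   — De Morgan
≡ ((~x3 & ~x4) | ~~(x3 & x4)) & ~~x3   — De Morgan
≡ ((~x3 & ~x4) | (x3 & x4)) & ~~x3   — double negation
≡ ((~x3 & ~x4) | (x3 & x4)) & x3   — double negation
≡ (~x3 | x3) & (~x3 | x4) & (~x4 | x3) & (~x4 | x4) & x3   — distribute | over &
≡ (~x3 | x4) & x3   — simplify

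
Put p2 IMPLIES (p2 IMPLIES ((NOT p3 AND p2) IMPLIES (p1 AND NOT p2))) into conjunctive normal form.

NOT p2 OR p3

p2 IMPLIES (p2 IMPLIES ((NOT p3 AND p2) IMPLIES (p1 AND NOT p2)))
⇔ NOT p2 OR (p2 IMPLIES ((NOT p3 AND p2) IMPLIES (p1 AND NOT p2)))   (eliminate IMPLIES)
⇔ NOT p2 OR NOT p2 OR ((NOT p3 AND p2) IMPLIES (p1 AND NOT p2))   (eliminate IMPLIES)
⇔ NOT p2 OR NOT p2 OR NOT (NOT p3 AND p2) OR (p1 AND NOT p2)   (eliminate IMPLIES)
⇔ NOT p2 OR NOT p2 OR NOT NOT p3 OR NOT p2 OR (p1 AND NOT p2)   (De Morgan)
⇔ NOT p2 OR NOT p2 OR p3 OR NOT p2 OR (p1 AND NOT p2)   (double negation)
⇔ (NOT p2 OR NOT p2 OR p3 OR NOT p2 OR p1) AND (NOT p2 OR NOT p2 OR p3 OR NOT p2 OR NOT p2)   (distribute OR over AND)
⇔ NOT p2 OR p3   (simplify)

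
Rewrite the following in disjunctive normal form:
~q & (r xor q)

~q & r

~q & (r xor q)
⇔ ~q & ((r & ~q) | (~r & q))   [expand xor]
⇔ (~q & r & ~q) | (~q & ~r & q)   [distribute & over |]
⇔ ~q & r   [simplify]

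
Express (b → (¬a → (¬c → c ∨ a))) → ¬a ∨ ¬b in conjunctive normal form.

(b → (¬a → (¬c → c ∨ a))) → ¬a ∨ ¬b
= ¬(b → (¬a → (¬c → c ∨ a))) ∨ ¬a ∨ ¬b   (eliminate →)
= ¬(¬b ∨ (¬a → (¬c → c ∨ a))) ∨ ¬a ∨ ¬b   (eliminate →)
= ¬(¬b ∨ ¬¬a ∨ (¬c → c ∨ a)) ∨ ¬a ∨ ¬b   (eliminate →)
= ¬(¬b ∨ ¬¬a ∨ ¬¬c ∨ c ∨ a) ∨ ¬a ∨ ¬b   (eliminate →)
= ¬¬b ∧ ¬¬¬a ∧ ¬¬¬c ∧ ¬c ∧ ¬a ∨ ¬a ∨ ¬b   (De Morgan)
= b ∧ ¬¬¬a ∧ ¬¬¬c ∧ ¬c ∧ ¬a ∨ ¬a ∨ ¬b   (double negation)
= b ∧ ¬a ∧ ¬¬¬c ∧ ¬c ∧ ¬a ∨ ¬a ∨ ¬b   (double negation)
= b ∧ ¬a ∧ ¬c ∧ ¬c ∧ ¬a ∨ ¬a ∨ ¬b   (double negation)
= (b ∨ ¬a ∨ ¬b) ∧ (¬a ∨ ¬a ∨ ¬b) ∧ (¬c ∨ ¬a ∨ ¬b) ∧ (¬c ∨ ¬a ∨ ¬b) ∧ (¬a ∨ ¬a ∨ ¬b)   (distribute ∨ over ∧)
= ¬a ∨ ¬b   (simplify)

¬a ∨ ¬b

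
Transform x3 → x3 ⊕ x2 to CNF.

x3 → x3 ⊕ x2
≡ ¬x3 ∨ (x3 ⊕ x2)   — eliminate →
≡ ¬x3 ∨ (x3 ∨ x2) ∧ ¬(x3 ∧ x2)   — expand ⊕
≡ ¬x3 ∨ (x3 ∨ x2) ∧ (¬x3 ∨ ¬x2)   — De Morgan
≡ (¬x3 ∨ x3 ∨ x2) ∧ (¬x3 ∨ ¬x3 ∨ ¬x2)   — distribute ∨ over ∧
≡ ¬x3 ∨ ¬x2   — simplify

¬x3 ∨ ¬x2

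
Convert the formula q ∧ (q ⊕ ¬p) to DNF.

q ∧ p

q ∧ (q ⊕ ¬p)
⇔ q ∧ (q ∧ ¬¬p ∨ ¬q ∧ ¬p)
⇔ q ∧ (q ∧ p ∨ ¬q ∧ ¬p)
⇔ q ∧ q ∧ p ∨ q ∧ ¬q ∧ ¬p
⇔ q ∧ p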